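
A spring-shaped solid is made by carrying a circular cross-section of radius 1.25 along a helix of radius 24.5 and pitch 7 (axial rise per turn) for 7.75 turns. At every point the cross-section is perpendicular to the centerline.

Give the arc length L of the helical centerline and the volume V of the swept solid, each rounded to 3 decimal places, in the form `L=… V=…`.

2πR = 2π·24.5 = 153.938040
per-turn = √(153.938040² + 7²) = √(23696.9202 + 49) = √23745.9202 = 154.097113
L = 7.75 × 154.097113 = 1194.252624
V = π·1.25² × L = 4.908739 × 1194.252624 = 5862.273860

L=1194.253 V=5862.274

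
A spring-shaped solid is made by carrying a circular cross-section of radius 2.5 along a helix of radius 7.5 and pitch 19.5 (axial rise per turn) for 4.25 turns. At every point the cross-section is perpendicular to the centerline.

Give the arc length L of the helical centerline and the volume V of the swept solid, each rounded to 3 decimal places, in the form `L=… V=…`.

2πR = 2π·7.5 = 47.123890
per-turn = √(47.123890² + 19.5²) = √(2220.6610 + 380.25) = √2600.9110 = 50.999127
L = 4.25 × 50.999127 = 216.746291
V = π·2.5² × L = 19.634954 × 216.746291 = 4255.803476

L=216.746 V=4255.803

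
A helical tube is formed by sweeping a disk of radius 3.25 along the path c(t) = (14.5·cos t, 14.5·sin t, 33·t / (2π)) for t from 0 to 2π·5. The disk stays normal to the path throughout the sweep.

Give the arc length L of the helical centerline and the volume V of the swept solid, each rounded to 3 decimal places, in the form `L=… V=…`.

L=484.493 V=16076.965

2πR = 2π·14.5 = 91.106187
per-turn = √(91.106187² + 33²) = √(8300.3373 + 1089) = √9389.3373 = 96.898593
L = 5 × 96.898593 = 484.492964
V = π·3.25² × L = 33.183072 × 484.492964 = 16076.965116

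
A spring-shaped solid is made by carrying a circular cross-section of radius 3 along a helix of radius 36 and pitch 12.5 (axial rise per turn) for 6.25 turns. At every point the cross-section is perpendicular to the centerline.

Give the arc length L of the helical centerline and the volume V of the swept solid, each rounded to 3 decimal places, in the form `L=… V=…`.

L=1415.874 V=40032.886

2πR = 2π·36 = 226.194671
per-turn = √(226.194671² + 12.5²) = √(51164.0292 + 156.25) = √51320.2792 = 226.539796
L = 6.25 × 226.539796 = 1415.873726
V = π·3² × L = 28.274334 × 1415.873726 = 40032.886453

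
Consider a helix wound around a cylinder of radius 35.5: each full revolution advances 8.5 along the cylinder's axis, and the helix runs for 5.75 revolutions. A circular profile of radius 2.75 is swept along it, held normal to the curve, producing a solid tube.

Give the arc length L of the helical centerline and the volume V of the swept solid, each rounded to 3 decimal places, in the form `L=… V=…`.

L=1283.486 V=30493.441

2πR = 2π·35.5 = 223.053078
per-turn = √(223.053078² + 8.5²) = √(49752.6758 + 72.25) = √49824.9258 = 223.214977
L = 5.75 × 223.214977 = 1283.486116
V = π·2.75² × L = 23.758294 × 1283.486116 = 30493.441046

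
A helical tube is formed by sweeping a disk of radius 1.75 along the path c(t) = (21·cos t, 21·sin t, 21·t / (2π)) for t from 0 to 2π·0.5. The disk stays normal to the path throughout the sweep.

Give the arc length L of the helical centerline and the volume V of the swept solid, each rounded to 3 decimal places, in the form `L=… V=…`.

2πR = 2π·21 = 131.946891
per-turn = √(131.946891² + 21²) = √(17409.9822 + 441) = √17850.9822 = 133.607568
L = 0.5 × 133.607568 = 66.803784
V = π·1.75² × L = 9.621128 × 66.803784 = 642.727722

L=66.804 V=642.728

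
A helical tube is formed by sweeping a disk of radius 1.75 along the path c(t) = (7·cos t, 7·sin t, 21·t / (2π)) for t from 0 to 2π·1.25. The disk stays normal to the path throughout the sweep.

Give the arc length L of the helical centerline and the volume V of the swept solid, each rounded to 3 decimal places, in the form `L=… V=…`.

2πR = 2π·7 = 43.982297
per-turn = √(43.982297² + 21²) = √(1934.4425 + 441) = √2375.4425 = 48.738511
L = 1.25 × 48.738511 = 60.923139
V = π·1.75² × L = 9.621128 × 60.923139 = 586.149287

L=60.923 V=586.149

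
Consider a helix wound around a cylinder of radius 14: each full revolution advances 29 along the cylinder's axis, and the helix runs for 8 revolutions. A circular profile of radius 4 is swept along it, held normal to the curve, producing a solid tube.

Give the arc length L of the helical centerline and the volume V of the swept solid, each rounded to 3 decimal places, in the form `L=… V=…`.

2πR = 2π·14 = 87.964594
per-turn = √(87.964594² + 29²) = √(7737.7699 + 841) = √8578.7699 = 92.621649
L = 8 × 92.621649 = 740.973191
V = π·4² × L = 50.265482 × 740.973191 = 37245.374956

L=740.973 V=37245.375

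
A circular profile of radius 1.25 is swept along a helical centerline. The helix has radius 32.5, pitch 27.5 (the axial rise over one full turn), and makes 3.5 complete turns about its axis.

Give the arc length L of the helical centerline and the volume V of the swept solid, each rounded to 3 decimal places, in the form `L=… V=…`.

2πR = 2π·32.5 = 204.203522
per-turn = √(204.203522² + 27.5²) = √(41699.0786 + 756.25) = √42455.3286 = 206.046909
L = 3.5 × 206.046909 = 721.164181
V = π·1.25² × L = 4.908739 × 721.164181 = 3540.006393

L=721.164 V=3540.006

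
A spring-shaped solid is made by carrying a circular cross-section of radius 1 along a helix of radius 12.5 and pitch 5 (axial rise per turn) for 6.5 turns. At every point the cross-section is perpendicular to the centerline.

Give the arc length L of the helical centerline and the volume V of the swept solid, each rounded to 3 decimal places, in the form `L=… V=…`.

L=511.542 V=1607.057

2πR = 2π·12.5 = 78.539816
per-turn = √(78.539816² + 5²) = √(6168.5028 + 25) = √6193.5028 = 78.698810
L = 6.5 × 78.698810 = 511.542267
V = π·1² × L = 3.141593 × 511.542267 = 1607.057429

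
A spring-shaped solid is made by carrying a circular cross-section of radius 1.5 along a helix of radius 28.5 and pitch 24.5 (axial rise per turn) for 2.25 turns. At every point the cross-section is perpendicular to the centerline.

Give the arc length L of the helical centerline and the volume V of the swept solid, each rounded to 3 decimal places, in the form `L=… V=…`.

L=406.663 V=2874.530

2πR = 2π·28.5 = 179.070781
per-turn = √(179.070781² + 24.5²) = √(32066.3447 + 600.25) = √32666.5947 = 180.739024
L = 2.25 × 180.739024 = 406.662803
V = π·1.5² × L = 7.068583 × 406.662803 = 2874.529970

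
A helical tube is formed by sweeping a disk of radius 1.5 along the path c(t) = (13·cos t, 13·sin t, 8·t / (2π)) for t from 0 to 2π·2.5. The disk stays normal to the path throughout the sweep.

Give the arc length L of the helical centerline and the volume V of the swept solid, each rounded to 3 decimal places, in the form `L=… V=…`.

2πR = 2π·13 = 81.681409
per-turn = √(81.681409² + 8²) = √(6671.8526 + 64) = √6735.8526 = 82.072240
L = 2.5 × 82.072240 = 205.180600
V = π·1.5² × L = 7.068583 × 205.180600 = 1450.336197

L=205.181 V=1450.336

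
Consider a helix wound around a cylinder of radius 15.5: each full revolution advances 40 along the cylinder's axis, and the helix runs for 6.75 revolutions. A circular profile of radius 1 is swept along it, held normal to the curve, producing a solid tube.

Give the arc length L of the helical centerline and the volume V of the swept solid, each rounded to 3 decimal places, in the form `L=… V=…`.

L=710.666 V=2232.623

2πR = 2π·15.5 = 97.389372
per-turn = √(97.389372² + 40²) = √(9484.6898 + 1600) = √11084.6898 = 105.283854
L = 6.75 × 105.283854 = 710.666012
V = π·1² × L = 3.141593 × 710.666012 = 2232.623122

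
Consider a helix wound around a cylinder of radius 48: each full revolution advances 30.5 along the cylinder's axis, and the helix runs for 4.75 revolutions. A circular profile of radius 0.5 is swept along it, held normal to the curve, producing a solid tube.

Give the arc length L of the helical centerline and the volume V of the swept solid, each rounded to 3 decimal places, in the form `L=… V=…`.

2πR = 2π·48 = 301.592895
per-turn = √(301.592895² + 30.5²) = √(90958.2742 + 930.25) = √91888.5242 = 303.131200
L = 4.75 × 303.131200 = 1439.873198
V = π·0.5² × L = 0.785398 × 1439.873198 = 1130.873765

L=1439.873 V=1130.874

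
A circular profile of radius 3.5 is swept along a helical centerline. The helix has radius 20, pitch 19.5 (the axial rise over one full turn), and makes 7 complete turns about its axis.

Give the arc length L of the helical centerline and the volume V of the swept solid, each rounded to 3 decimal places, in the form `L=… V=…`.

2πR = 2π·20 = 125.663706
per-turn = √(125.663706² + 19.5²) = √(15791.3670 + 380.25) = √16171.6170 = 127.167673
L = 7 × 127.167673 = 890.173711
V = π·3.5² × L = 38.484510 × 890.173711 = 34257.899073

L=890.174 V=34257.899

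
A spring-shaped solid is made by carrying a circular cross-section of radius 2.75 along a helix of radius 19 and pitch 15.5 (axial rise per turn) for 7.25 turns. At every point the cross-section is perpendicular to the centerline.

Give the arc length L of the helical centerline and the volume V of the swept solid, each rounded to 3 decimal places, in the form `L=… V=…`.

L=872.773 V=20735.610

2πR = 2π·19 = 119.380521
per-turn = √(119.380521² + 15.5²) = √(14251.7088 + 240.25) = √14491.9588 = 120.382552
L = 7.25 × 120.382552 = 872.773500
V = π·2.75² × L = 23.758294 × 872.773500 = 20735.609792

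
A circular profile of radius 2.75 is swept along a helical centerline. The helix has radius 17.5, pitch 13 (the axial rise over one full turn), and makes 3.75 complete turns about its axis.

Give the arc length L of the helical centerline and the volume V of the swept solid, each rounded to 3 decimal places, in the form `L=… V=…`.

2πR = 2π·17.5 = 109.955743
per-turn = √(109.955743² + 13²) = √(12090.2654 + 169) = √12259.2654 = 110.721567
L = 3.75 × 110.721567 = 415.205876
V = π·2.75² × L = 23.758294 × 415.205876 = 9864.583459

L=415.206 V=9864.583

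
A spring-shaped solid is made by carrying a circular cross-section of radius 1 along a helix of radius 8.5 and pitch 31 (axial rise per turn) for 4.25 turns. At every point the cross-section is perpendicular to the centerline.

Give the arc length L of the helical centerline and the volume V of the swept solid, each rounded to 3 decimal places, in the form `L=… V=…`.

2πR = 2π·8.5 = 53.407075
per-turn = √(53.407075² + 31²) = √(2852.3157 + 961) = √3813.3157 = 61.752050
L = 4.25 × 61.752050 = 262.446212
V = π·1² × L = 3.141593 × 262.446212 = 824.499092

L=262.446 V=824.499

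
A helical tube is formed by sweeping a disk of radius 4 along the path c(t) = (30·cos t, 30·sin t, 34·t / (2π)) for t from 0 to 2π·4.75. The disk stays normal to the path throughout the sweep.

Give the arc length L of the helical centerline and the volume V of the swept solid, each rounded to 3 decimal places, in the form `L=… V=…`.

L=909.803 V=45731.669

2πR = 2π·30 = 188.495559
per-turn = √(188.495559² + 34²) = √(35530.5758 + 1156) = √36686.5758 = 191.537401
L = 4.75 × 191.537401 = 909.802653
V = π·4² × L = 50.265482 × 909.802653 = 45731.669296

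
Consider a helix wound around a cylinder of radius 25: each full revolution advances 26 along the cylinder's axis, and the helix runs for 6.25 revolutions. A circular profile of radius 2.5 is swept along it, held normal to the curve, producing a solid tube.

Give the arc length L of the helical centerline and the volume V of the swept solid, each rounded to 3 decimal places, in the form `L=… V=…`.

2πR = 2π·25 = 157.079633
per-turn = √(157.079633² + 26²) = √(24674.0110 + 676) = √25350.0110 = 159.216868
L = 6.25 × 159.216868 = 995.105424
V = π·2.5² × L = 19.634954 × 995.105424 = 19538.849309

L=995.105 V=19538.849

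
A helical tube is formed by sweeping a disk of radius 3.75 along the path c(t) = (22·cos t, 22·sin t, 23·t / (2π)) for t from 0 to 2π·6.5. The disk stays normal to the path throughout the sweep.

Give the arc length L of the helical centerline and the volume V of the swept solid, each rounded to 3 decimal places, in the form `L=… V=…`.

2πR = 2π·22 = 138.230077
per-turn = √(138.230077² + 23²) = √(19107.5541 + 529) = √19636.5541 = 140.130490
L = 6.5 × 140.130490 = 910.848183
V = π·3.75² × L = 44.178647 × 910.848183 = 40240.040045

L=910.848 V=40240.040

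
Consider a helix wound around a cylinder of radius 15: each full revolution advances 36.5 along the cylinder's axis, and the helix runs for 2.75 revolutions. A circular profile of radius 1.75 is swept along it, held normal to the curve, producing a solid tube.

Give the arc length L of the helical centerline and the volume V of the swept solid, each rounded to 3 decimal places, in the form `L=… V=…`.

2πR = 2π·15 = 94.247780
per-turn = √(94.247780² + 36.5²) = √(8882.6440 + 1332.25) = √10214.8940 = 101.068759
L = 2.75 × 101.068759 = 277.939086
V = π·1.75² × L = 9.621128 × 277.939086 = 2674.087385

L=277.939 V=2674.087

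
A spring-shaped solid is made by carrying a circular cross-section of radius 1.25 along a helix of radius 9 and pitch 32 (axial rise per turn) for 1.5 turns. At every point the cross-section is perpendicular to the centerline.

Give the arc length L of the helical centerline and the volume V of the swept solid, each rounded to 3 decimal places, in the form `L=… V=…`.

2πR = 2π·9 = 56.548668
per-turn = √(56.548668² + 32²) = √(3197.7518 + 1024) = √4221.7518 = 64.975009
L = 1.5 × 64.975009 = 97.462514
V = π·1.25² × L = 4.908739 × 97.462514 = 478.417996

L=97.463 V=478.418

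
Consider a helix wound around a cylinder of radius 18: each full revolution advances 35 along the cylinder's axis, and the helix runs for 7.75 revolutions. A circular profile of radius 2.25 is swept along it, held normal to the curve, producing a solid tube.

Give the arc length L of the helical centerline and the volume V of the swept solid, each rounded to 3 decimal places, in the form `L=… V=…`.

2πR = 2π·18 = 113.097336
per-turn = √(113.097336² + 35²) = √(12791.0073 + 1225) = √14016.0073 = 118.389220
L = 7.75 × 118.389220 = 917.516451
V = π·2.25² × L = 15.904313 × 917.516451 = 14592.468651

L=917.516 V=14592.469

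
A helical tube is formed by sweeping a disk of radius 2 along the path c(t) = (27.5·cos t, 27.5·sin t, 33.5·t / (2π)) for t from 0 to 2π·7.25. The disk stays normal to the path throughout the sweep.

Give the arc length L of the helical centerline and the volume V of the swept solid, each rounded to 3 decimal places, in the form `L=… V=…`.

2πR = 2π·27.5 = 172.787596
per-turn = √(172.787596² + 33.5²) = √(29855.5533 + 1122.25) = √30977.8033 = 176.005123
L = 7.25 × 176.005123 = 1276.037142
V = π·2² × L = 12.566371 × 1276.037142 = 16035.155639

L=1276.037 V=16035.156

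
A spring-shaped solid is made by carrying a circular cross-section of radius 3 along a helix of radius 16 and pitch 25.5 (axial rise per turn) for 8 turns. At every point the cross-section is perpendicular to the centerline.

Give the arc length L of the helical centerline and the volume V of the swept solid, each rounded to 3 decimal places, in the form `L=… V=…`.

L=829.717 V=23459.697

2πR = 2π·16 = 100.530965
per-turn = √(100.530965² + 25.5²) = √(10106.4749 + 650.25) = √10756.7249 = 103.714632
L = 8 × 103.714632 = 829.717057
V = π·3² × L = 28.274334 × 829.717057 = 23459.697086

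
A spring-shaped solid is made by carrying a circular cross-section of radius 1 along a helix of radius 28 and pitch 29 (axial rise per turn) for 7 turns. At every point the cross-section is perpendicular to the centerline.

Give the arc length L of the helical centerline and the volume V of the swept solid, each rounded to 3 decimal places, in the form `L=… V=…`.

2πR = 2π·28 = 175.929189
per-turn = √(175.929189² + 29²) = √(30951.0794 + 841) = √31792.0794 = 178.303335
L = 7 × 178.303335 = 1248.123348
V = π·1² × L = 3.141593 × 1248.123348 = 3921.095139

L=1248.123 V=3921.095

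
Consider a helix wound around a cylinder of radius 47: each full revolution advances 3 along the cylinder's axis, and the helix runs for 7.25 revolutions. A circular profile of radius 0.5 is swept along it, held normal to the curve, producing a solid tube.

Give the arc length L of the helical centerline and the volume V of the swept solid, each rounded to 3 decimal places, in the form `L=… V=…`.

L=2141.106 V=1681.621

2πR = 2π·47 = 295.309709
per-turn = √(295.309709² + 3²) = √(87207.8245 + 9) = √87216.8245 = 295.324947
L = 7.25 × 295.324947 = 2141.105868
V = π·0.5² × L = 0.785398 × 2141.105868 = 1681.620616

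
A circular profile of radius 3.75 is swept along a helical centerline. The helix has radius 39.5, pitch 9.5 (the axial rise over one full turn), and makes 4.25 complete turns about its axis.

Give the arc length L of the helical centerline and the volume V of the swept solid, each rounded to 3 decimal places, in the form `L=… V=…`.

L=1055.562 V=46633.309

2πR = 2π·39.5 = 248.185820
per-turn = √(248.185820² + 9.5²) = √(61596.2011 + 90.25) = √61686.4511 = 248.367572
L = 4.25 × 248.367572 = 1055.562183
V = π·3.75² × L = 44.178647 × 1055.562183 = 46633.308748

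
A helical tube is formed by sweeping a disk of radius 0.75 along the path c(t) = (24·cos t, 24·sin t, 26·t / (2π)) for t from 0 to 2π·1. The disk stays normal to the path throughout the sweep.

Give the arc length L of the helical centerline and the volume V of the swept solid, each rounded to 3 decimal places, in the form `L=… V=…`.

2πR = 2π·24 = 150.796447
per-turn = √(150.796447² + 26²) = √(22739.5685 + 676) = √23415.5685 = 153.021464
L = 1 × 153.021464 = 153.021464
V = π·0.75² × L = 1.767146 × 153.021464 = 270.411248

L=153.021 V=270.411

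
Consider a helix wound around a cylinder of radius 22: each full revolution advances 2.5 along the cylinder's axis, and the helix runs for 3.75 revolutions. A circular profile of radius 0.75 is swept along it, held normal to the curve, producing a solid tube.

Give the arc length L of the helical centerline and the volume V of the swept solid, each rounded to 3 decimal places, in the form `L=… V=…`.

L=518.448 V=916.172

2πR = 2π·22 = 138.230077
per-turn = √(138.230077² + 2.5²) = √(19107.5541 + 6.25) = √19113.8041 = 138.252682
L = 3.75 × 138.252682 = 518.447558
V = π·0.75² × L = 1.767146 × 518.447558 = 916.172460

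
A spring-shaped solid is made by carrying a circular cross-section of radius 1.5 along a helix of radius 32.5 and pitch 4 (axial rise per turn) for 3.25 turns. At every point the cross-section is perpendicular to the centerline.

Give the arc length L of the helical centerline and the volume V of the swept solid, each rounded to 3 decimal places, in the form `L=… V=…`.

2πR = 2π·32.5 = 204.203522
per-turn = √(204.203522² + 4²) = √(41699.0786 + 16) = √41715.0786 = 204.242695
L = 3.25 × 204.242695 = 663.788760
V = π·1.5² × L = 7.068583 × 663.788760 = 4692.046256

L=663.789 V=4692.046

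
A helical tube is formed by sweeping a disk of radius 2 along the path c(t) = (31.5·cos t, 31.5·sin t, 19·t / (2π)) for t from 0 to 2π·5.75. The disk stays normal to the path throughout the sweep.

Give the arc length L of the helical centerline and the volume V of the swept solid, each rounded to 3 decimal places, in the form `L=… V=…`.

2πR = 2π·31.5 = 197.920337
per-turn = √(197.920337² + 19²) = √(39172.4599 + 361) = √39533.4599 = 198.830229
L = 5.75 × 198.830229 = 1143.273815
V = π·2² × L = 12.566371 × 1143.273815 = 14366.802477

L=1143.274 V=14366.802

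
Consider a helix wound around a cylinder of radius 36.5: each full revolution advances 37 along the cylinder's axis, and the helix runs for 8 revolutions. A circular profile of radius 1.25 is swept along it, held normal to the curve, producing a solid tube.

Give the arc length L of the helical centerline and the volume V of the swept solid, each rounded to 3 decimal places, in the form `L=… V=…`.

L=1858.414 V=9122.470

2πR = 2π·36.5 = 229.336264
per-turn = √(229.336264² + 37²) = √(52595.1219 + 1369) = √53964.1219 = 232.301790
L = 8 × 232.301790 = 1858.414324
V = π·1.25² × L = 4.908739 × 1858.414324 = 9122.469979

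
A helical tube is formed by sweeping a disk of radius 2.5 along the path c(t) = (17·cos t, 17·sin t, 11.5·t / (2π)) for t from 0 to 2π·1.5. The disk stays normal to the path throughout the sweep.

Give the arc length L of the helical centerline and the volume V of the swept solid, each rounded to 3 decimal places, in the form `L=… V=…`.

L=161.147 V=3164.117

2πR = 2π·17 = 106.814150
per-turn = √(106.814150² + 11.5²) = √(11409.2627 + 132.25) = √11541.5127 = 107.431432
L = 1.5 × 107.431432 = 161.147149
V = π·2.5² × L = 19.634954 × 161.147149 = 3164.116866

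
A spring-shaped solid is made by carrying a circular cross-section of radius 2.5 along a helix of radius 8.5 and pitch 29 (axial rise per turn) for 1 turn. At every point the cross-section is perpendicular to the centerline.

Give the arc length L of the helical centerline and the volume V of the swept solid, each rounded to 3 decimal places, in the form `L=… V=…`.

2πR = 2π·8.5 = 53.407075
per-turn = √(53.407075² + 29²) = √(2852.3157 + 841) = √3693.3157 = 60.772656
L = 1 × 60.772656 = 60.772656
V = π·2.5² × L = 19.634954 × 60.772656 = 1193.268303

L=60.773 V=1193.268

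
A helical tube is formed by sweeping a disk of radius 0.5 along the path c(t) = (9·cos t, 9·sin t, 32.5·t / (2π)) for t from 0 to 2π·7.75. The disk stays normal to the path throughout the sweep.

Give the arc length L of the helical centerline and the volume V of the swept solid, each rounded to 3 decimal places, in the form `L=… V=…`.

L=505.476 V=397.000

2πR = 2π·9 = 56.548668
per-turn = √(56.548668² + 32.5²) = √(3197.7518 + 1056.25) = √4254.0018 = 65.222709
L = 7.75 × 65.222709 = 505.475998
V = π·0.5² × L = 0.785398 × 505.475998 = 396.999921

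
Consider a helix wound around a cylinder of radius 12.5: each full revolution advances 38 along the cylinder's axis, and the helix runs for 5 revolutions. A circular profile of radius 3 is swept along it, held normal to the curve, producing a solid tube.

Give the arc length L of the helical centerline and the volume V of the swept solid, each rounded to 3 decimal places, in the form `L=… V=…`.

2πR = 2π·12.5 = 78.539816
per-turn = √(78.539816² + 38²) = √(6168.5028 + 1444) = √7612.5028 = 87.249658
L = 5 × 87.249658 = 436.248288
V = π·3² × L = 28.274334 × 436.248288 = 12334.629750

L=436.248 V=12334.630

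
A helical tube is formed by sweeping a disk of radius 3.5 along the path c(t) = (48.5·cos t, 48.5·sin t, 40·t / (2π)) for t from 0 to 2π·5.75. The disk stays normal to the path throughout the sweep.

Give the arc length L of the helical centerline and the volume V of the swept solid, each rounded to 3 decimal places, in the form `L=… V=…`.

L=1767.254 V=68011.902

2πR = 2π·48.5 = 304.734487
per-turn = √(304.734487² + 40²) = √(92863.1078 + 1600) = √94463.1078 = 307.348512
L = 5.75 × 307.348512 = 1767.253944
V = π·3.5² × L = 38.484510 × 1767.253944 = 68011.902085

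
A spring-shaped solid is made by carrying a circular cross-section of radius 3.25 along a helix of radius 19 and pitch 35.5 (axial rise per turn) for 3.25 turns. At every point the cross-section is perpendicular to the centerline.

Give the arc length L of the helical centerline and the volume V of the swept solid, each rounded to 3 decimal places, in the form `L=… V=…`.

2πR = 2π·19 = 119.380521
per-turn = √(119.380521² + 35.5²) = √(14251.7088 + 1260.25) = √15511.9588 = 124.547014
L = 3.25 × 124.547014 = 404.777796
V = π·3.25² × L = 33.183072 × 404.777796 = 13431.770921

L=404.778 V=13431.771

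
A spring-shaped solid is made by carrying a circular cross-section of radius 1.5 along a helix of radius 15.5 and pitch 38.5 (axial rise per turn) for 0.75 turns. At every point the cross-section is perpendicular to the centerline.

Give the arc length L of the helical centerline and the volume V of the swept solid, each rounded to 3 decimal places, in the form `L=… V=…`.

2πR = 2π·15.5 = 97.389372
per-turn = √(97.389372² + 38.5²) = √(9484.6898 + 1482.25) = √10966.9398 = 104.723158
L = 0.75 × 104.723158 = 78.542369
V = π·1.5² × L = 7.068583 × 78.542369 = 555.183288

L=78.542 V=555.183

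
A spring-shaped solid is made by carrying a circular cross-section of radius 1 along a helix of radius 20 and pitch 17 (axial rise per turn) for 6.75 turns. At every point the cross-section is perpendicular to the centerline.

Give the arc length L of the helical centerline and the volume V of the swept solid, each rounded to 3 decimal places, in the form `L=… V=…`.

L=855.957 V=2689.067

2πR = 2π·20 = 125.663706
per-turn = √(125.663706² + 17²) = √(15791.3670 + 289) = √16080.3670 = 126.808387
L = 6.75 × 126.808387 = 855.956613
V = π·1² × L = 3.141593 × 855.956613 = 2689.067007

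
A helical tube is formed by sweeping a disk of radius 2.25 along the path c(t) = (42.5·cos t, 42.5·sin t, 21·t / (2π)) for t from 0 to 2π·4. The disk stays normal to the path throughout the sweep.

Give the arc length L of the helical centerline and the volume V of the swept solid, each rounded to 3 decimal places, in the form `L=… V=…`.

2πR = 2π·42.5 = 267.035376
per-turn = √(267.035376² + 21²) = √(71307.8918 + 441) = √71748.8918 = 267.859836
L = 4 × 267.859836 = 1071.439344
V = π·2.25² × L = 15.904313 × 1071.439344 = 17040.506489

L=1071.439 V=17040.506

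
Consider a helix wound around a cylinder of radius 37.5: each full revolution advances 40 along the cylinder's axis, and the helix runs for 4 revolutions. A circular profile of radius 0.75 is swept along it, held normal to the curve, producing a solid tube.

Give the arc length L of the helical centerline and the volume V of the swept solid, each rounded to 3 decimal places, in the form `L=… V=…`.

L=955.963 V=1689.325

2πR = 2π·37.5 = 235.619449
per-turn = √(235.619449² + 40²) = √(55516.5248 + 1600) = √57116.5248 = 238.990637
L = 4 × 238.990637 = 955.962550
V = π·0.75² × L = 1.767146 × 955.962550 = 1689.325269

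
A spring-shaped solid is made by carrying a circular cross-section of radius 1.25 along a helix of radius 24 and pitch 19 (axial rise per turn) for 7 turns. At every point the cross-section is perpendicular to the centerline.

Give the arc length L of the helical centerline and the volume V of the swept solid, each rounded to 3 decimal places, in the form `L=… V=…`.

L=1063.921 V=5222.510

2πR = 2π·24 = 150.796447
per-turn = √(150.796447² + 19²) = √(22739.5685 + 361) = √23100.5685 = 151.988712
L = 7 × 151.988712 = 1063.920983
V = π·1.25² × L = 4.908739 × 1063.920983 = 5222.509914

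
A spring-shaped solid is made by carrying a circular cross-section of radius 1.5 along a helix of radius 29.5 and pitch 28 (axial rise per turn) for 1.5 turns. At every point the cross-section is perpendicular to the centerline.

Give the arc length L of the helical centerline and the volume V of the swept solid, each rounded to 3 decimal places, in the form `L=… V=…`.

2πR = 2π·29.5 = 185.353967
per-turn = √(185.353967² + 28²) = √(34356.0929 + 784) = √35140.0929 = 187.456910
L = 1.5 × 187.456910 = 281.185364
V = π·1.5² × L = 7.068583 × 281.185364 = 1987.582218

L=281.185 V=1987.582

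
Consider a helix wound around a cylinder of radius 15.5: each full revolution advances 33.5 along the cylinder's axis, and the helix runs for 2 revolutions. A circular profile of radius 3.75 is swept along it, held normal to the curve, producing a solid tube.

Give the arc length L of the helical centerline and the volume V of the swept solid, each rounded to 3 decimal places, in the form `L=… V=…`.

2πR = 2π·15.5 = 97.389372
per-turn = √(97.389372² + 33.5²) = √(9484.6898 + 1122.25) = √10606.9398 = 102.989999
L = 2 × 102.989999 = 205.979997
V = π·3.75² × L = 44.178647 × 205.979997 = 9099.917529

L=205.980 V=9099.918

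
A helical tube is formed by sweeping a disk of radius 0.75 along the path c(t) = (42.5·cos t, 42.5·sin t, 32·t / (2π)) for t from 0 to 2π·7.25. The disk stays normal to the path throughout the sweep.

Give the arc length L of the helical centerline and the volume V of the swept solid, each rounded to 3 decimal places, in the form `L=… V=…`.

2πR = 2π·42.5 = 267.035376
per-turn = √(267.035376² + 32²) = √(71307.8918 + 1024) = √72331.8918 = 268.945890
L = 7.25 × 268.945890 = 1949.857703
V = π·0.75² × L = 1.767146 × 1949.857703 = 3445.682983

L=1949.858 V=3445.683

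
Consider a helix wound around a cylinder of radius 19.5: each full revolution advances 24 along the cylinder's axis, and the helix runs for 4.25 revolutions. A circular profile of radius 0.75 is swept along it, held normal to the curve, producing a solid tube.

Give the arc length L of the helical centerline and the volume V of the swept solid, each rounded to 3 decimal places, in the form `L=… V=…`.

2πR = 2π·19.5 = 122.522113
per-turn = √(122.522113² + 24²) = √(15011.6683 + 576) = √15587.6683 = 124.850584
L = 4.25 × 124.850584 = 530.614981
V = π·0.75² × L = 1.767146 × 530.614981 = 937.674072

L=530.615 V=937.674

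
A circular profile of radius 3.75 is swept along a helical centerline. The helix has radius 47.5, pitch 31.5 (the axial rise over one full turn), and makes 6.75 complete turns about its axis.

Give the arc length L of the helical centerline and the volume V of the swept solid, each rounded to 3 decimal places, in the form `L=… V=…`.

L=2025.736 V=89494.273

2πR = 2π·47.5 = 298.451302
per-turn = √(298.451302² + 31.5²) = √(89073.1797 + 992.25) = √90065.4297 = 300.109030
L = 6.75 × 300.109030 = 2025.735951
V = π·3.75² × L = 44.178647 × 2025.735951 = 89494.272852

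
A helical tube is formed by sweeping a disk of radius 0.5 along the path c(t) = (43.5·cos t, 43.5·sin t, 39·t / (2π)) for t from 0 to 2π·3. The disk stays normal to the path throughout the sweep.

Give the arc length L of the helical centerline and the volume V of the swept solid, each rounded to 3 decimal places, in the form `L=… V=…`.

L=828.261 V=650.515

2πR = 2π·43.5 = 273.318561
per-turn = √(273.318561² + 39²) = √(74703.0357 + 1521) = √76224.0357 = 276.087008
L = 3 × 276.087008 = 828.261023
V = π·0.5² × L = 0.785398 × 828.261023 = 650.514686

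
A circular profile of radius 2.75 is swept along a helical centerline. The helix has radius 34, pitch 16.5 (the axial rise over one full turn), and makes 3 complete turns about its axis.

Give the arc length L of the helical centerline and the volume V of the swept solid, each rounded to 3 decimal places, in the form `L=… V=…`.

2πR = 2π·34 = 213.628300
per-turn = √(213.628300² + 16.5²) = √(45637.0508 + 272.25) = √45909.3008 = 214.264558
L = 3 × 214.264558 = 642.793674
V = π·2.75² × L = 23.758294 × 642.793674 = 15271.681362

L=642.794 V=15271.681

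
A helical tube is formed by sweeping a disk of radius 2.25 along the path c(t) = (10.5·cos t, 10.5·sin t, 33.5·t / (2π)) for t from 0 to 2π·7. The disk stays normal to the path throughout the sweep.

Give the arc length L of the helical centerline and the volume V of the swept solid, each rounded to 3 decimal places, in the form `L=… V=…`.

L=517.941 V=8237.490

2πR = 2π·10.5 = 65.973446
per-turn = √(65.973446² + 33.5²) = √(4352.4955 + 1122.25) = √5474.7455 = 73.991523
L = 7 × 73.991523 = 517.940664
V = π·2.25² × L = 15.904313 × 517.940664 = 8237.490338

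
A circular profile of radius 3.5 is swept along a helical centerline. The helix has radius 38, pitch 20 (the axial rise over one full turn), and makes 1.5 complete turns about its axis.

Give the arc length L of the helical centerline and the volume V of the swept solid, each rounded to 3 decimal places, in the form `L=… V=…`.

L=359.396 V=13831.173

2πR = 2π·38 = 238.761042
per-turn = √(238.761042² + 20²) = √(57006.8350 + 400) = √57406.8350 = 239.597235
L = 1.5 × 239.597235 = 359.395853
V = π·3.5² × L = 38.484510 × 359.395853 = 13831.173282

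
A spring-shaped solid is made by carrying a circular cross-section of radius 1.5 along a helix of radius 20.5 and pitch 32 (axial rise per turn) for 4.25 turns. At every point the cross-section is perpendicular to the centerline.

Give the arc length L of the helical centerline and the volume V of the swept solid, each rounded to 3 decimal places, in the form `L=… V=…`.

2πR = 2π·20.5 = 128.805299
per-turn = √(128.805299² + 32²) = √(16590.8050 + 1024) = √17614.8050 = 132.720778
L = 4.25 × 132.720778 = 564.063308
V = π·1.5² × L = 7.068583 × 564.063308 = 3987.128574

L=564.063 V=3987.129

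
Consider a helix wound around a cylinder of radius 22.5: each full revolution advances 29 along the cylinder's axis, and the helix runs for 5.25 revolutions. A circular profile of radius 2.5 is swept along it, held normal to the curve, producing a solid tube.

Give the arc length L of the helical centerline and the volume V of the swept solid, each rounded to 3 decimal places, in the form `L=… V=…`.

2πR = 2π·22.5 = 141.371669
per-turn = √(141.371669² + 29²) = √(19985.9489 + 841) = √20826.9489 = 144.315449
L = 5.25 × 144.315449 = 757.656109
V = π·2.5² × L = 19.634954 × 757.656109 = 14876.542911

L=757.656 V=14876.543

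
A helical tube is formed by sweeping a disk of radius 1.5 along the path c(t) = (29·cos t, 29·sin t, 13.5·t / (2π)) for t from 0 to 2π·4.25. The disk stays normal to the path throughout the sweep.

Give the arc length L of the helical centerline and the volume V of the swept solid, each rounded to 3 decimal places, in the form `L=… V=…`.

2πR = 2π·29 = 182.212374
per-turn = √(182.212374² + 13.5²) = √(33201.3492 + 182.25) = √33383.5992 = 182.711793
L = 4.25 × 182.711793 = 776.525119
V = π·1.5² × L = 7.068583 × 776.525119 = 5488.932622

L=776.525 V=5488.933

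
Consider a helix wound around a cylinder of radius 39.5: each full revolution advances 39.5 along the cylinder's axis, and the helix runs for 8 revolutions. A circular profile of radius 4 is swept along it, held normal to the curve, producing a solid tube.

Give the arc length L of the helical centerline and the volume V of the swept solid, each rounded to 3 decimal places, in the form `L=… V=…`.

L=2010.476 V=101057.535

2πR = 2π·39.5 = 248.185820
per-turn = √(248.185820² + 39.5²) = √(61596.2011 + 1560.25) = √63156.4511 = 251.309473
L = 8 × 251.309473 = 2010.475782
V = π·4² × L = 50.265482 × 2010.475782 = 101057.535130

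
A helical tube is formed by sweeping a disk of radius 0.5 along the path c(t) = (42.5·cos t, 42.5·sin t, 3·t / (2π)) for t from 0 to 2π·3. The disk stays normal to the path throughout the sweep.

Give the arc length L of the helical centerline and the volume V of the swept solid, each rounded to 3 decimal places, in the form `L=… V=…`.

L=801.157 V=629.227

2πR = 2π·42.5 = 267.035376
per-turn = √(267.035376² + 3²) = √(71307.8918 + 9) = √71316.8918 = 267.052227
L = 3 × 267.052227 = 801.156680
V = π·0.5² × L = 0.785398 × 801.156680 = 629.226985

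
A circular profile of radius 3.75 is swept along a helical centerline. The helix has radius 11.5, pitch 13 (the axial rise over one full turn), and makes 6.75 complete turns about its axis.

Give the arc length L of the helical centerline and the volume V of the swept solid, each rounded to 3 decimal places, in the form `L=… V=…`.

L=495.563 V=21893.309

2πR = 2π·11.5 = 72.256631
per-turn = √(72.256631² + 13²) = √(5221.0207 + 169) = √5390.0207 = 73.416761
L = 6.75 × 73.416761 = 495.563134
V = π·3.75² × L = 44.178647 × 495.563134 = 21893.308594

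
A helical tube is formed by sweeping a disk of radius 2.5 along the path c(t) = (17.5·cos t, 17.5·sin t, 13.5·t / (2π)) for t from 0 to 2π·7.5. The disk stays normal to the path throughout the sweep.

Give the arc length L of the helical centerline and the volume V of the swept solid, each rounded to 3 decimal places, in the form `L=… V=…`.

2πR = 2π·17.5 = 109.955743
per-turn = √(109.955743² + 13.5²) = √(12090.2654 + 182.25) = √12272.5154 = 110.781386
L = 7.5 × 110.781386 = 830.860392
V = π·2.5² × L = 19.634954 × 830.860392 = 16313.905645

L=830.860 V=16313.906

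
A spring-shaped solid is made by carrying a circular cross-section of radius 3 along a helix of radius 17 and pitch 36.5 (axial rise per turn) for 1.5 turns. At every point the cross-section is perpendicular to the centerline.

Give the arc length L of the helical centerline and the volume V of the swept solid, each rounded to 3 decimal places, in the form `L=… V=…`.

2πR = 2π·17 = 106.814150
per-turn = √(106.814150² + 36.5²) = √(11409.2627 + 1332.25) = √12741.5127 = 112.878309
L = 1.5 × 112.878309 = 169.317464
V = π·3² × L = 28.274334 × 169.317464 = 4787.338504

L=169.317 V=4787.339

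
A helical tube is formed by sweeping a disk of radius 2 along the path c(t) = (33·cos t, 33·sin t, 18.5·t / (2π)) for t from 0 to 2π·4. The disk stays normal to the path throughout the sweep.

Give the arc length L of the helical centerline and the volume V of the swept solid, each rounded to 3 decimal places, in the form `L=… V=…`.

2πR = 2π·33 = 207.345115
per-turn = √(207.345115² + 18.5²) = √(42991.9968 + 342.25) = √43334.2468 = 208.168794
L = 4 × 208.168794 = 832.675176
V = π·2² × L = 12.566371 × 832.675176 = 10463.704860

L=832.675 V=10463.705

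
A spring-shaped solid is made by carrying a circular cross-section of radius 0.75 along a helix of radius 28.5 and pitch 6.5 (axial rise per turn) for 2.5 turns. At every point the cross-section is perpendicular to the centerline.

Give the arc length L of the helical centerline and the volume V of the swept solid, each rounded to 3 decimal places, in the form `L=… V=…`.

L=447.972 V=791.631

2πR = 2π·28.5 = 179.070781
per-turn = √(179.070781² + 6.5²) = √(32066.3447 + 42.25) = √32108.5947 = 179.188713
L = 2.5 × 179.188713 = 447.971781
V = π·0.75² × L = 1.767146 × 447.971781 = 791.631482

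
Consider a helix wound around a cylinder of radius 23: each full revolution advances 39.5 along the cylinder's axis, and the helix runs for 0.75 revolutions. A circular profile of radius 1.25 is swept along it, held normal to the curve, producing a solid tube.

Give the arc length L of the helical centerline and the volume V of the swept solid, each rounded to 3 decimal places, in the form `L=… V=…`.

2πR = 2π·23 = 144.513262
per-turn = √(144.513262² + 39.5²) = √(20884.0829 + 1560.25) = √22444.3329 = 149.814328
L = 0.75 × 149.814328 = 112.360746
V = π·1.25² × L = 4.908739 × 112.360746 = 551.549523

L=112.361 V=551.550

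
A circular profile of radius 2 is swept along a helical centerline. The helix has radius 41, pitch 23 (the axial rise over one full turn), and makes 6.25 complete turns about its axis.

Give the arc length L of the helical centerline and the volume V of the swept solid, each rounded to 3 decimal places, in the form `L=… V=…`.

L=1616.471 V=20313.169

2πR = 2π·41 = 257.610598
per-turn = √(257.610598² + 23²) = √(66363.2200 + 529) = √66892.2200 = 258.635303
L = 6.25 × 258.635303 = 1616.470644
V = π·2² × L = 12.566371 × 1616.470644 = 20313.169202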